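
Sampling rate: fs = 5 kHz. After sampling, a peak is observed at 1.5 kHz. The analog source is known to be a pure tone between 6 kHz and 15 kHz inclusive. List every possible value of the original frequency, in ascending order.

Frequencies that alias to 1.5 kHz are k·fs ± 1.5 kHz for integer k ≥ 0.
k=0: 1.5 kHz.
k=1: 3.5 kHz, 6.5 kHz.
k=2: 8.5 kHz, 11.5 kHz.
k=3: 13.5 kHz, 16.5 kHz.
k=4: 18.5 kHz, 21.5 kHz.
Within [6 kHz, 15 kHz]: 6.5 kHz, 8.5 kHz, 11.5 kHz, 13.5 kHz.

6.5 kHz, 8.5 kHz, 11.5 kHz, 13.5 kHz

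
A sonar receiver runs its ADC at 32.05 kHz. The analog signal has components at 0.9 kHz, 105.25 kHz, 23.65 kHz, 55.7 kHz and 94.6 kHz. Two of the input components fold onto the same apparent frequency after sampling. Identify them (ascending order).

23.65 kHz, 55.7 kHz

fs/2 = 16.025 kHz.
0.9 kHz ≤ fs/2 = 16.025 kHz, passes unchanged.
105.25 kHz mod fs = 9.1 kHz.
9.1 kHz ≤ fs/2 = 16.025 kHz, appears at 9.1 kHz.
23.65 kHz > fs/2 = 16.025 kHz, folds to fs − 23.65 kHz = 8.4 kHz.
55.7 kHz mod fs = 23.65 kHz.
23.65 kHz > fs/2 = 16.025 kHz, folds to fs − 23.65 kHz = 8.4 kHz.
94.6 kHz mod fs = 30.5 kHz.
30.5 kHz > fs/2 = 16.025 kHz, folds to fs − 30.5 kHz = 1.55 kHz.
23.65 kHz and 55.7 kHz both map to 8.4 kHz.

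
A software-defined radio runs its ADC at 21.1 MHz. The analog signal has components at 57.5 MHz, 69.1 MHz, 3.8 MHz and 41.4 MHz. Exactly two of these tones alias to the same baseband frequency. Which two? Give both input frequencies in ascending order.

57.5 MHz, 69.1 MHz

fs/2 = 10.55 MHz.
57.5 MHz mod fs = 15.3 MHz.
15.3 MHz > fs/2 = 10.55 MHz, folds to fs − 15.3 MHz = 5.8 MHz.
69.1 MHz mod fs = 5.8 MHz.
5.8 MHz ≤ fs/2 = 10.55 MHz, appears at 5.8 MHz.
3.8 MHz ≤ fs/2 = 10.55 MHz, passes unchanged.
41.4 MHz mod fs = 20.3 MHz.
20.3 MHz > fs/2 = 10.55 MHz, folds to fs − 20.3 MHz = 0.8 MHz.
57.5 MHz and 69.1 MHz both map to 5.8 MHz.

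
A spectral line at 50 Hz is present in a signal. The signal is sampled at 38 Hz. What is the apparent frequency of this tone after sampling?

50 Hz mod fs = 12 Hz.
12 Hz ≤ fs/2 = 19 Hz, appears at 12 Hz.

12 Hz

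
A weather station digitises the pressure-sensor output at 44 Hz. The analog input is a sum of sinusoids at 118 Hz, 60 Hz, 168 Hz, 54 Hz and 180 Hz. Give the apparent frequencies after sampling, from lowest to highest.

fs/2 = 22 Hz.
118 Hz mod fs = 30 Hz.
30 Hz > fs/2 = 22 Hz, folds to fs − 30 Hz = 14 Hz.
60 Hz mod fs = 16 Hz.
16 Hz ≤ fs/2 = 22 Hz, appears at 16 Hz.
168 Hz mod fs = 36 Hz.
36 Hz > fs/2 = 22 Hz, folds to fs − 36 Hz = 8 Hz.
54 Hz mod fs = 10 Hz.
10 Hz ≤ fs/2 = 22 Hz, appears at 10 Hz.
180 Hz mod fs = 4 Hz.
4 Hz ≤ fs/2 = 22 Hz, appears at 4 Hz.
Distinct values: {4 Hz, 8 Hz, 10 Hz, 14 Hz, 16 Hz}.

4 Hz, 8 Hz, 10 Hz, 14 Hz, 16 Hz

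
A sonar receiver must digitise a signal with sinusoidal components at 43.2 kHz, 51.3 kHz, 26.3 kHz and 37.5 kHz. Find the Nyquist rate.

102.6 kHz

Highest-frequency component: 51.3 kHz.
Nyquist rate = 2 × 51.3 kHz = 102.6 kHz.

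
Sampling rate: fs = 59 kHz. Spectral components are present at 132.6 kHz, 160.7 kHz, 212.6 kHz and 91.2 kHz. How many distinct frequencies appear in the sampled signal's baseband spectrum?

fs/2 = 29.5 kHz.
132.6 kHz mod fs = 14.6 kHz.
14.6 kHz ≤ fs/2 = 29.5 kHz, appears at 14.6 kHz.
160.7 kHz mod fs = 42.7 kHz.
42.7 kHz > fs/2 = 29.5 kHz, folds to fs − 42.7 kHz = 16.3 kHz.
212.6 kHz mod fs = 35.6 kHz.
35.6 kHz > fs/2 = 29.5 kHz, folds to fs − 35.6 kHz = 23.4 kHz.
91.2 kHz mod fs = 32.2 kHz.
32.2 kHz > fs/2 = 29.5 kHz, folds to fs − 32.2 kHz = 26.8 kHz.
Distinct values: {14.6 kHz, 16.3 kHz, 23.4 kHz, 26.8 kHz} → 4.

4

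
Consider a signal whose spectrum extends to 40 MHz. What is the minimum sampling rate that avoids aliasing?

80 MHz

Nyquist rate = 2 × 40 MHz = 80 MHz.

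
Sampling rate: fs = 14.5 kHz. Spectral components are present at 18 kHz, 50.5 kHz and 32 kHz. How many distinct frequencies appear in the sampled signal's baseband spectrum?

fs/2 = 7.25 kHz.
18 kHz mod fs = 3.5 kHz.
3.5 kHz ≤ fs/2 = 7.25 kHz, appears at 3.5 kHz.
50.5 kHz mod fs = 7 kHz.
7 kHz ≤ fs/2 = 7.25 kHz, appears at 7 kHz.
32 kHz mod fs = 3 kHz.
3 kHz ≤ fs/2 = 7.25 kHz, appears at 3 kHz.
Distinct values: {3 kHz, 3.5 kHz, 7 kHz} → 3.

3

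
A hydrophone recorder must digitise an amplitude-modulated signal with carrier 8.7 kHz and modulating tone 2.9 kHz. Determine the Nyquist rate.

AM sidebands sit at fc ± fm = 5.8 kHz and 11.6 kHz.
Highest-frequency component: 11.6 kHz.
Nyquist rate = 2 × 11.6 kHz = 23.2 kHz.

23.2 kHz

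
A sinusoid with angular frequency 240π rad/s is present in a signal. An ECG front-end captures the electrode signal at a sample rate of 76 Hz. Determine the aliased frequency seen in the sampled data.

ω = 240π rad/s → f = ω/(2π) = 120 Hz.
120 Hz mod fs = 44 Hz.
44 Hz > fs/2 = 38 Hz, folds to fs − 44 Hz = 32 Hz.

32 Hz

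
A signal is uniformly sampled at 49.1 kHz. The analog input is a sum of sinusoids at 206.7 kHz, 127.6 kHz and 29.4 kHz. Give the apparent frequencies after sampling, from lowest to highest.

10.3 kHz, 19.7 kHz

fs/2 = 24.55 kHz.
206.7 kHz mod fs = 10.3 kHz.
10.3 kHz ≤ fs/2 = 24.55 kHz, appears at 10.3 kHz.
127.6 kHz mod fs = 29.4 kHz.
29.4 kHz > fs/2 = 24.55 kHz, folds to fs − 29.4 kHz = 19.7 kHz.
29.4 kHz > fs/2 = 24.55 kHz, folds to fs − 29.4 kHz = 19.7 kHz.
Distinct values: {10.3 kHz, 19.7 kHz}.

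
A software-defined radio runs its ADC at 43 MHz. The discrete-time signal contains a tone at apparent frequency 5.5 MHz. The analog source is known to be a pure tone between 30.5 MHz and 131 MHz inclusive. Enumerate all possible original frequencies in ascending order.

37.5 MHz, 48.5 MHz, 80.5 MHz, 91.5 MHz, 123.5 MHz

Frequencies that alias to 5.5 MHz are k·fs ± 5.5 MHz for integer k ≥ 0.
k=0: 5.5 MHz.
k=1: 37.5 MHz, 48.5 MHz.
k=2: 80.5 MHz, 91.5 MHz.
k=3: 123.5 MHz, 134.5 MHz.
k=4: 166.5 MHz, 177.5 MHz.
Within [30.5 MHz, 131 MHz]: 37.5 MHz, 48.5 MHz, 80.5 MHz, 91.5 MHz, 123.5 MHz.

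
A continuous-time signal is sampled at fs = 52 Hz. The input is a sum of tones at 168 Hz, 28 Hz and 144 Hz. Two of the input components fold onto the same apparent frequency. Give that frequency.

12 Hz

fs/2 = 26 Hz.
168 Hz mod fs = 12 Hz.
12 Hz ≤ fs/2 = 26 Hz, appears at 12 Hz.
28 Hz > fs/2 = 26 Hz, folds to fs − 28 Hz = 24 Hz.
144 Hz mod fs = 40 Hz.
40 Hz > fs/2 = 26 Hz, folds to fs − 40 Hz = 12 Hz.
144 Hz and 168 Hz both map to 12 Hz.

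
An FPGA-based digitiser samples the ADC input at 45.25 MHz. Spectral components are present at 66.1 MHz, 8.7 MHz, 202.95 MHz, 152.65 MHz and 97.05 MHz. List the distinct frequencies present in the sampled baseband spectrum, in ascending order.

6.55 MHz, 8.7 MHz, 16.9 MHz, 20.85 MHz, 21.95 MHz

fs/2 = 22.625 MHz.
66.1 MHz mod fs = 20.85 MHz.
20.85 MHz ≤ fs/2 = 22.625 MHz, appears at 20.85 MHz.
8.7 MHz ≤ fs/2 = 22.625 MHz, passes unchanged.
202.95 MHz mod fs = 21.95 MHz.
21.95 MHz ≤ fs/2 = 22.625 MHz, appears at 21.95 MHz.
152.65 MHz mod fs = 16.9 MHz.
16.9 MHz ≤ fs/2 = 22.625 MHz, appears at 16.9 MHz.
97.05 MHz mod fs = 6.55 MHz.
6.55 MHz ≤ fs/2 = 22.625 MHz, appears at 6.55 MHz.
Distinct values: {6.55 MHz, 8.7 MHz, 16.9 MHz, 20.85 MHz, 21.95 MHz}.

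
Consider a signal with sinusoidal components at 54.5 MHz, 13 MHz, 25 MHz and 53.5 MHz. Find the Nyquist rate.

109 MHz

Highest-frequency component: 54.5 MHz.
Nyquist rate = 2 × 54.5 MHz = 109 MHz.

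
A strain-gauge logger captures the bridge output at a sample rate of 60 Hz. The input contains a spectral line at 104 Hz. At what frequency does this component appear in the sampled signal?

16 Hz

104 Hz mod fs = 44 Hz.
44 Hz > fs/2 = 30 Hz, folds to fs − 44 Hz = 16 Hz.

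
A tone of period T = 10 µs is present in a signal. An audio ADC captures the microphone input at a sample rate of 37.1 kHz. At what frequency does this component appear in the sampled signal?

T = 10 µs → f = 1/T = 100 kHz.
100 kHz mod fs = 25.8 kHz.
25.8 kHz > fs/2 = 18.55 kHz, folds to fs − 25.8 kHz = 11.3 kHz.

11.3 kHz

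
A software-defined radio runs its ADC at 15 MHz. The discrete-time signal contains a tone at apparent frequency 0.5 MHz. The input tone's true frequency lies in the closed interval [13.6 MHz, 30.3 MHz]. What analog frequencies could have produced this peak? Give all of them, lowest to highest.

14.5 MHz, 15.5 MHz, 29.5 MHz

Frequencies that alias to 0.5 MHz are k·fs ± 0.5 MHz for integer k ≥ 0.
k=0: 0.5 MHz.
k=1: 14.5 MHz, 15.5 MHz.
k=2: 29.5 MHz, 30.5 MHz.
k=3: 44.5 MHz, 45.5 MHz.
Within [13.6 MHz, 30.3 MHz]: 14.5 MHz, 15.5 MHz, 29.5 MHz.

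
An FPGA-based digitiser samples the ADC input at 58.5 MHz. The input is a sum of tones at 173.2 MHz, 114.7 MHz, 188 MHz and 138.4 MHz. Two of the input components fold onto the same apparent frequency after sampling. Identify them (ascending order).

fs/2 = 29.25 MHz.
173.2 MHz mod fs = 56.2 MHz.
56.2 MHz > fs/2 = 29.25 MHz, folds to fs − 56.2 MHz = 2.3 MHz.
114.7 MHz mod fs = 56.2 MHz.
56.2 MHz > fs/2 = 29.25 MHz, folds to fs − 56.2 MHz = 2.3 MHz.
188 MHz mod fs = 12.5 MHz.
12.5 MHz ≤ fs/2 = 29.25 MHz, appears at 12.5 MHz.
138.4 MHz mod fs = 21.4 MHz.
21.4 MHz ≤ fs/2 = 29.25 MHz, appears at 21.4 MHz.
114.7 MHz and 173.2 MHz both map to 2.3 MHz.

114.7 MHz, 173.2 MHz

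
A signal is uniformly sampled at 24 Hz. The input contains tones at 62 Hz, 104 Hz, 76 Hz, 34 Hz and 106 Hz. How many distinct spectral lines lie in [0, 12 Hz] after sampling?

fs/2 = 12 Hz.
62 Hz mod fs = 14 Hz.
14 Hz > fs/2 = 12 Hz, folds to fs − 14 Hz = 10 Hz.
104 Hz mod fs = 8 Hz.
8 Hz ≤ fs/2 = 12 Hz, appears at 8 Hz.
76 Hz mod fs = 4 Hz.
4 Hz ≤ fs/2 = 12 Hz, appears at 4 Hz.
34 Hz mod fs = 10 Hz.
10 Hz ≤ fs/2 = 12 Hz, appears at 10 Hz.
106 Hz mod fs = 10 Hz.
10 Hz ≤ fs/2 = 12 Hz, appears at 10 Hz.
Distinct values: {4 Hz, 8 Hz, 10 Hz} → 3.

3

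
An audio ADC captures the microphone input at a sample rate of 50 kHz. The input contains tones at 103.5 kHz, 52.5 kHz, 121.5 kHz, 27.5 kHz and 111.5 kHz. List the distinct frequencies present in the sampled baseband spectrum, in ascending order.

2.5 kHz, 3.5 kHz, 11.5 kHz, 21.5 kHz, 22.5 kHz

fs/2 = 25 kHz.
103.5 kHz mod fs = 3.5 kHz.
3.5 kHz ≤ fs/2 = 25 kHz, appears at 3.5 kHz.
52.5 kHz mod fs = 2.5 kHz.
2.5 kHz ≤ fs/2 = 25 kHz, appears at 2.5 kHz.
121.5 kHz mod fs = 21.5 kHz.
21.5 kHz ≤ fs/2 = 25 kHz, appears at 21.5 kHz.
27.5 kHz > fs/2 = 25 kHz, folds to fs − 27.5 kHz = 22.5 kHz.
111.5 kHz mod fs = 11.5 kHz.
11.5 kHz ≤ fs/2 = 25 kHz, appears at 11.5 kHz.
Distinct values: {2.5 kHz, 3.5 kHz, 11.5 kHz, 21.5 kHz, 22.5 kHz}.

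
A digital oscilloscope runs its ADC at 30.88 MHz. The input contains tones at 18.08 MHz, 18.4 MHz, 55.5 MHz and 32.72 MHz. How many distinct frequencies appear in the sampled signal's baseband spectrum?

fs/2 = 15.44 MHz.
18.08 MHz > fs/2 = 15.44 MHz, folds to fs − 18.08 MHz = 12.8 MHz.
18.4 MHz > fs/2 = 15.44 MHz, folds to fs − 18.4 MHz = 12.48 MHz.
55.5 MHz mod fs = 24.62 MHz.
24.62 MHz > fs/2 = 15.44 MHz, folds to fs − 24.62 MHz = 6.26 MHz.
32.72 MHz mod fs = 1.84 MHz.
1.84 MHz ≤ fs/2 = 15.44 MHz, appears at 1.84 MHz.
Distinct values: {1.84 MHz, 6.26 MHz, 12.48 MHz, 12.8 MHz} → 4.

4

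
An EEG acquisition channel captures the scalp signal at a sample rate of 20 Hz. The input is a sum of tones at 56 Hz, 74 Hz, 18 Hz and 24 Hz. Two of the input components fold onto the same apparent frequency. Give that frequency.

fs/2 = 10 Hz.
56 Hz mod fs = 16 Hz.
16 Hz > fs/2 = 10 Hz, folds to fs − 16 Hz = 4 Hz.
74 Hz mod fs = 14 Hz.
14 Hz > fs/2 = 10 Hz, folds to fs − 14 Hz = 6 Hz.
18 Hz > fs/2 = 10 Hz, folds to fs − 18 Hz = 2 Hz.
24 Hz mod fs = 4 Hz.
4 Hz ≤ fs/2 = 10 Hz, appears at 4 Hz.
24 Hz and 56 Hz both map to 4 Hz.

4 Hz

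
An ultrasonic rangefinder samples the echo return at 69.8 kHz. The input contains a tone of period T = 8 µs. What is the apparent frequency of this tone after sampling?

14.6 kHz

T = 8 µs → f = 1/T = 125 kHz.
125 kHz mod fs = 55.2 kHz.
55.2 kHz > fs/2 = 34.9 kHz, folds to fs − 55.2 kHz = 14.6 kHz.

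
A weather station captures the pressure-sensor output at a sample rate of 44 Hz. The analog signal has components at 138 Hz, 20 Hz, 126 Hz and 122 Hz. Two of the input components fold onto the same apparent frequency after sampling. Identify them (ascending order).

fs/2 = 22 Hz.
138 Hz mod fs = 6 Hz.
6 Hz ≤ fs/2 = 22 Hz, appears at 6 Hz.
20 Hz ≤ fs/2 = 22 Hz, passes unchanged.
126 Hz mod fs = 38 Hz.
38 Hz > fs/2 = 22 Hz, folds to fs − 38 Hz = 6 Hz.
122 Hz mod fs = 34 Hz.
34 Hz > fs/2 = 22 Hz, folds to fs − 34 Hz = 10 Hz.
126 Hz and 138 Hz both map to 6 Hz.

126 Hz, 138 Hz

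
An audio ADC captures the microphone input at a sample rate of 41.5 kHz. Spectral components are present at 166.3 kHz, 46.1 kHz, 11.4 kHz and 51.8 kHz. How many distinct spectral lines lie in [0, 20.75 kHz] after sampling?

fs/2 = 20.75 kHz.
166.3 kHz mod fs = 0.3 kHz.
0.3 kHz ≤ fs/2 = 20.75 kHz, appears at 0.3 kHz.
46.1 kHz mod fs = 4.6 kHz.
4.6 kHz ≤ fs/2 = 20.75 kHz, appears at 4.6 kHz.
11.4 kHz ≤ fs/2 = 20.75 kHz, passes unchanged.
51.8 kHz mod fs = 10.3 kHz.
10.3 kHz ≤ fs/2 = 20.75 kHz, appears at 10.3 kHz.
Distinct values: {0.3 kHz, 4.6 kHz, 10.3 kHz, 11.4 kHz} → 4.

4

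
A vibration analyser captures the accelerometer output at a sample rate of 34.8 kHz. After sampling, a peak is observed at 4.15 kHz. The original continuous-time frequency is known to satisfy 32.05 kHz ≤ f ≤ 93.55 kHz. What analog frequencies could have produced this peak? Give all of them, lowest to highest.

38.95 kHz, 65.45 kHz, 73.75 kHz

Frequencies that alias to 4.15 kHz are k·fs ± 4.15 kHz for integer k ≥ 0.
k=0: 4.15 kHz.
k=1: 30.65 kHz, 38.95 kHz.
k=2: 65.45 kHz, 73.75 kHz.
k=3: 100.25 kHz, 108.55 kHz.
Within [32.05 kHz, 93.55 kHz]: 38.95 kHz, 65.45 kHz, 73.75 kHz.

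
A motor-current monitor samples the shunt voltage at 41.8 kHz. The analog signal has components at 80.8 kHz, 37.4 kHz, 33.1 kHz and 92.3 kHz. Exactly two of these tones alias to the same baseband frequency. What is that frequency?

fs/2 = 20.9 kHz.
80.8 kHz mod fs = 39 kHz.
39 kHz > fs/2 = 20.9 kHz, folds to fs − 39 kHz = 2.8 kHz.
37.4 kHz > fs/2 = 20.9 kHz, folds to fs − 37.4 kHz = 4.4 kHz.
33.1 kHz > fs/2 = 20.9 kHz, folds to fs − 33.1 kHz = 8.7 kHz.
92.3 kHz mod fs = 8.7 kHz.
8.7 kHz ≤ fs/2 = 20.9 kHz, appears at 8.7 kHz.
33.1 kHz and 92.3 kHz both map to 8.7 kHz.

8.7 kHz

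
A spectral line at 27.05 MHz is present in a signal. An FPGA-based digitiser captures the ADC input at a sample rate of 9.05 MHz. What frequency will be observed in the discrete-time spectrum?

0.1 MHz

27.05 MHz mod fs = 8.95 MHz.
8.95 MHz > fs/2 = 4.525 MHz, folds to fs − 8.95 MHz = 0.1 MHz.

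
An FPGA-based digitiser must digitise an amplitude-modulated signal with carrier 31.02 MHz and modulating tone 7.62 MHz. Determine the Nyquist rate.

77.28 MHz

AM sidebands sit at fc ± fm = 23.4 MHz and 38.64 MHz.
Highest-frequency component: 38.64 MHz.
Nyquist rate = 2 × 38.64 MHz = 77.28 MHz.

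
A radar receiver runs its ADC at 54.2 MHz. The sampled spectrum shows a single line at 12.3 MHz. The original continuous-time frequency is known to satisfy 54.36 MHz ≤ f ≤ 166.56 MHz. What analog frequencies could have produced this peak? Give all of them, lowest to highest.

Frequencies that alias to 12.3 MHz are k·fs ± 12.3 MHz for integer k ≥ 0.
k=0: 12.3 MHz.
k=1: 41.9 MHz, 66.5 MHz.
k=2: 96.1 MHz, 120.7 MHz.
k=3: 150.3 MHz, 174.9 MHz.
k=4: 204.5 MHz, 229.1 MHz.
Within [54.36 MHz, 166.56 MHz]: 66.5 MHz, 96.1 MHz, 120.7 MHz, 150.3 MHz.

66.5 MHz, 96.1 MHz, 120.7 MHz, 150.3 MHz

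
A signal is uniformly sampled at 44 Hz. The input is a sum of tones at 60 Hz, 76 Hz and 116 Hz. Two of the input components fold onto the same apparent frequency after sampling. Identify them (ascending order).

60 Hz, 116 Hz

fs/2 = 22 Hz.
60 Hz mod fs = 16 Hz.
16 Hz ≤ fs/2 = 22 Hz, appears at 16 Hz.
76 Hz mod fs = 32 Hz.
32 Hz > fs/2 = 22 Hz, folds to fs − 32 Hz = 12 Hz.
116 Hz mod fs = 28 Hz.
28 Hz > fs/2 = 22 Hz, folds to fs − 28 Hz = 16 Hz.
60 Hz and 116 Hz both map to 16 Hz.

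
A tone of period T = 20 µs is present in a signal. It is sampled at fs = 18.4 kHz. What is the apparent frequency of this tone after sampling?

5.2 kHz

T = 20 µs → f = 1/T = 50 kHz.
50 kHz mod fs = 13.2 kHz.
13.2 kHz > fs/2 = 9.2 kHz, folds to fs − 13.2 kHz = 5.2 kHz.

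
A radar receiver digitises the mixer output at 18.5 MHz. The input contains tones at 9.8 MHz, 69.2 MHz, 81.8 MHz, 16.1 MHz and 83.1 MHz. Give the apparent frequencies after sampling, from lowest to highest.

2.4 MHz, 4.8 MHz, 7.8 MHz, 8.7 MHz, 9.1 MHz

fs/2 = 9.25 MHz.
9.8 MHz > fs/2 = 9.25 MHz, folds to fs − 9.8 MHz = 8.7 MHz.
69.2 MHz mod fs = 13.7 MHz.
13.7 MHz > fs/2 = 9.25 MHz, folds to fs − 13.7 MHz = 4.8 MHz.
81.8 MHz mod fs = 7.8 MHz.
7.8 MHz ≤ fs/2 = 9.25 MHz, appears at 7.8 MHz.
16.1 MHz > fs/2 = 9.25 MHz, folds to fs − 16.1 MHz = 2.4 MHz.
83.1 MHz mod fs = 9.1 MHz.
9.1 MHz ≤ fs/2 = 9.25 MHz, appears at 9.1 MHz.
Distinct values: {2.4 MHz, 4.8 MHz, 7.8 MHz, 8.7 MHz, 9.1 MHz}.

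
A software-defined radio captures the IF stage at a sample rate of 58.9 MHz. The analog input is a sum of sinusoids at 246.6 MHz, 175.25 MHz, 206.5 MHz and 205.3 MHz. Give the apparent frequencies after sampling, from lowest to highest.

1.45 MHz, 11 MHz, 28.6 MHz, 29.1 MHz

fs/2 = 29.45 MHz.
246.6 MHz mod fs = 11 MHz.
11 MHz ≤ fs/2 = 29.45 MHz, appears at 11 MHz.
175.25 MHz mod fs = 57.45 MHz.
57.45 MHz > fs/2 = 29.45 MHz, folds to fs − 57.45 MHz = 1.45 MHz.
206.5 MHz mod fs = 29.8 MHz.
29.8 MHz > fs/2 = 29.45 MHz, folds to fs − 29.8 MHz = 29.1 MHz.
205.3 MHz mod fs = 28.6 MHz.
28.6 MHz ≤ fs/2 = 29.45 MHz, appears at 28.6 MHz.
Distinct values: {1.45 MHz, 11 MHz, 28.6 MHz, 29.1 MHz}.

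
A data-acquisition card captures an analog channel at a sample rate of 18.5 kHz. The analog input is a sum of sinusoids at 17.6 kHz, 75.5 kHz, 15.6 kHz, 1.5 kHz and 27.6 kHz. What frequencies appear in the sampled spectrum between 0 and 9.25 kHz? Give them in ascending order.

fs/2 = 9.25 kHz.
17.6 kHz > fs/2 = 9.25 kHz, folds to fs − 17.6 kHz = 0.9 kHz.
75.5 kHz mod fs = 1.5 kHz.
1.5 kHz ≤ fs/2 = 9.25 kHz, appears at 1.5 kHz.
15.6 kHz > fs/2 = 9.25 kHz, folds to fs − 15.6 kHz = 2.9 kHz.
1.5 kHz ≤ fs/2 = 9.25 kHz, passes unchanged.
27.6 kHz mod fs = 9.1 kHz.
9.1 kHz ≤ fs/2 = 9.25 kHz, appears at 9.1 kHz.
Distinct values: {0.9 kHz, 1.5 kHz, 2.9 kHz, 9.1 kHz}.

0.9 kHz, 1.5 kHz, 2.9 kHz, 9.1 kHz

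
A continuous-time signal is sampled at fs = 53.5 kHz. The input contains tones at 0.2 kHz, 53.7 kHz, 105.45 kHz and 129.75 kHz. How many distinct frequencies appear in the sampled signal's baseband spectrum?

fs/2 = 26.75 kHz.
0.2 kHz ≤ fs/2 = 26.75 kHz, passes unchanged.
53.7 kHz mod fs = 0.2 kHz.
0.2 kHz ≤ fs/2 = 26.75 kHz, appears at 0.2 kHz.
105.45 kHz mod fs = 51.95 kHz.
51.95 kHz > fs/2 = 26.75 kHz, folds to fs − 51.95 kHz = 1.55 kHz.
129.75 kHz mod fs = 22.75 kHz.
22.75 kHz ≤ fs/2 = 26.75 kHz, appears at 22.75 kHz.
Distinct values: {0.2 kHz, 1.55 kHz, 22.75 kHz} → 3.

3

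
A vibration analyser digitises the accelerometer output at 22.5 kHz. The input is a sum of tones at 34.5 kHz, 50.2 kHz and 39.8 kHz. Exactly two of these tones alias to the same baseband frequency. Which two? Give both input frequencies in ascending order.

39.8 kHz, 50.2 kHz

fs/2 = 11.25 kHz.
34.5 kHz mod fs = 12 kHz.
12 kHz > fs/2 = 11.25 kHz, folds to fs − 12 kHz = 10.5 kHz.
50.2 kHz mod fs = 5.2 kHz.
5.2 kHz ≤ fs/2 = 11.25 kHz, appears at 5.2 kHz.
39.8 kHz mod fs = 17.3 kHz.
17.3 kHz > fs/2 = 11.25 kHz, folds to fs − 17.3 kHz = 5.2 kHz.
39.8 kHz and 50.2 kHz both map to 5.2 kHz.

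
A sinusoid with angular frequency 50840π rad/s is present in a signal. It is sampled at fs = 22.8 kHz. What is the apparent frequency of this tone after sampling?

2.62 kHz

ω = 50840π rad/s → f = ω/(2π) = 25420 Hz = 25.42 kHz.
25.42 kHz mod fs = 2.62 kHz.
2.62 kHz ≤ fs/2 = 11.4 kHz, appears at 2.62 kHz.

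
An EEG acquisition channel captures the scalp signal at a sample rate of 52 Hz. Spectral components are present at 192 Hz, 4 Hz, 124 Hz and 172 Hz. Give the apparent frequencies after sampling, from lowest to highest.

4 Hz, 16 Hz, 20 Hz

fs/2 = 26 Hz.
192 Hz mod fs = 36 Hz.
36 Hz > fs/2 = 26 Hz, folds to fs − 36 Hz = 16 Hz.
4 Hz ≤ fs/2 = 26 Hz, passes unchanged.
124 Hz mod fs = 20 Hz.
20 Hz ≤ fs/2 = 26 Hz, appears at 20 Hz.
172 Hz mod fs = 16 Hz.
16 Hz ≤ fs/2 = 26 Hz, appears at 16 Hz.
Distinct values: {4 Hz, 16 Hz, 20 Hz}.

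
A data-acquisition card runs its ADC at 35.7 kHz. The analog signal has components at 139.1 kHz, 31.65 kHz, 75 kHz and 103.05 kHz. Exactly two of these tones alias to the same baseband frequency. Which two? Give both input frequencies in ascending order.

fs/2 = 17.85 kHz.
139.1 kHz mod fs = 32 kHz.
32 kHz > fs/2 = 17.85 kHz, folds to fs − 32 kHz = 3.7 kHz.
31.65 kHz > fs/2 = 17.85 kHz, folds to fs − 31.65 kHz = 4.05 kHz.
75 kHz mod fs = 3.6 kHz.
3.6 kHz ≤ fs/2 = 17.85 kHz, appears at 3.6 kHz.
103.05 kHz mod fs = 31.65 kHz.
31.65 kHz > fs/2 = 17.85 kHz, folds to fs − 31.65 kHz = 4.05 kHz.
31.65 kHz and 103.05 kHz both map to 4.05 kHz.

31.65 kHz, 103.05 kHz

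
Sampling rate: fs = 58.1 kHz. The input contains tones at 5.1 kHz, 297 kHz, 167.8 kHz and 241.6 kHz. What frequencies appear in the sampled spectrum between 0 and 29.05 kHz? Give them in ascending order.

5.1 kHz, 6.5 kHz, 9.2 kHz

fs/2 = 29.05 kHz.
5.1 kHz ≤ fs/2 = 29.05 kHz, passes unchanged.
297 kHz mod fs = 6.5 kHz.
6.5 kHz ≤ fs/2 = 29.05 kHz, appears at 6.5 kHz.
167.8 kHz mod fs = 51.6 kHz.
51.6 kHz > fs/2 = 29.05 kHz, folds to fs − 51.6 kHz = 6.5 kHz.
241.6 kHz mod fs = 9.2 kHz.
9.2 kHz ≤ fs/2 = 29.05 kHz, appears at 9.2 kHz.
Distinct values: {5.1 kHz, 6.5 kHz, 9.2 kHz}.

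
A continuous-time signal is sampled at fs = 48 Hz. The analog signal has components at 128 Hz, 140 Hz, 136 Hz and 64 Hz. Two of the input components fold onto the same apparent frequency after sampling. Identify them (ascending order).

fs/2 = 24 Hz.
128 Hz mod fs = 32 Hz.
32 Hz > fs/2 = 24 Hz, folds to fs − 32 Hz = 16 Hz.
140 Hz mod fs = 44 Hz.
44 Hz > fs/2 = 24 Hz, folds to fs − 44 Hz = 4 Hz.
136 Hz mod fs = 40 Hz.
40 Hz > fs/2 = 24 Hz, folds to fs − 40 Hz = 8 Hz.
64 Hz mod fs = 16 Hz.
16 Hz ≤ fs/2 = 24 Hz, appears at 16 Hz.
64 Hz and 128 Hz both map to 16 Hz.

64 Hz, 128 Hz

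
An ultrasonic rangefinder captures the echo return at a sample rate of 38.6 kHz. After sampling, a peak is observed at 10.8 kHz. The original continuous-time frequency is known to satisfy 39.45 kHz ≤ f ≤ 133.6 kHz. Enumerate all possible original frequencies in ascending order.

Frequencies that alias to 10.8 kHz are k·fs ± 10.8 kHz for integer k ≥ 0.
k=0: 10.8 kHz.
k=1: 27.8 kHz, 49.4 kHz.
k=2: 66.4 kHz, 88 kHz.
k=3: 105 kHz, 126.6 kHz.
k=4: 143.6 kHz, 165.2 kHz.
Within [39.45 kHz, 133.6 kHz]: 49.4 kHz, 66.4 kHz, 88 kHz, 105 kHz, 126.6 kHz.

49.4 kHz, 66.4 kHz, 88 kHz, 105 kHz, 126.6 kHz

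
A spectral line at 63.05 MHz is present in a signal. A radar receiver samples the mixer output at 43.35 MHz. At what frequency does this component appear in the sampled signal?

19.7 MHz

63.05 MHz mod fs = 19.7 MHz.
19.7 MHz ≤ fs/2 = 21.675 MHz, appears at 19.7 MHz.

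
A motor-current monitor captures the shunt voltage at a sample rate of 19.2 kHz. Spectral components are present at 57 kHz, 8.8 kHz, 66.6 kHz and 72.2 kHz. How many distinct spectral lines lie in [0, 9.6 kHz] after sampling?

fs/2 = 9.6 kHz.
57 kHz mod fs = 18.6 kHz.
18.6 kHz > fs/2 = 9.6 kHz, folds to fs − 18.6 kHz = 0.6 kHz.
8.8 kHz ≤ fs/2 = 9.6 kHz, passes unchanged.
66.6 kHz mod fs = 9 kHz.
9 kHz ≤ fs/2 = 9.6 kHz, appears at 9 kHz.
72.2 kHz mod fs = 14.6 kHz.
14.6 kHz > fs/2 = 9.6 kHz, folds to fs − 14.6 kHz = 4.6 kHz.
Distinct values: {0.6 kHz, 4.6 kHz, 8.8 kHz, 9 kHz} → 4.

4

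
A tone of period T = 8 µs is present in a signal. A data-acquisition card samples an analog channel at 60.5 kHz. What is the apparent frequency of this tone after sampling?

T = 8 µs → f = 1/T = 125 kHz.
125 kHz mod fs = 4 kHz.
4 kHz ≤ fs/2 = 30.25 kHz, appears at 4 kHz.

4 kHz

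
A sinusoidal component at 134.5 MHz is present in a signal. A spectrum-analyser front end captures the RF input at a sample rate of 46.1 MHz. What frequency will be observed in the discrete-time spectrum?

3.8 MHz

134.5 MHz mod fs = 42.3 MHz.
42.3 MHz > fs/2 = 23.05 MHz, folds to fs − 42.3 MHz = 3.8 MHz.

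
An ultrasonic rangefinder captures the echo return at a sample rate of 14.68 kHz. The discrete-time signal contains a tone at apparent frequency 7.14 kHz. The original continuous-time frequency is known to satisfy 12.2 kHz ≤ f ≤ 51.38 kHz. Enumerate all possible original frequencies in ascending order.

Frequencies that alias to 7.14 kHz are k·fs ± 7.14 kHz for integer k ≥ 0.
k=0: 7.14 kHz.
k=1: 7.54 kHz, 21.82 kHz.
k=2: 22.22 kHz, 36.5 kHz.
k=3: 36.9 kHz, 51.18 kHz.
k=4: 51.58 kHz, 65.86 kHz.
Within [12.2 kHz, 51.38 kHz]: 21.82 kHz, 22.22 kHz, 36.5 kHz, 36.9 kHz, 51.18 kHz.

21.82 kHz, 22.22 kHz, 36.5 kHz, 36.9 kHz, 51.18 kHz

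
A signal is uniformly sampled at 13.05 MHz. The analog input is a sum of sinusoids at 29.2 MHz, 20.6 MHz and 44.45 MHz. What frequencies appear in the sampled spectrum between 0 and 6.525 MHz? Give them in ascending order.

3.1 MHz, 5.3 MHz, 5.5 MHz

fs/2 = 6.525 MHz.
29.2 MHz mod fs = 3.1 MHz.
3.1 MHz ≤ fs/2 = 6.525 MHz, appears at 3.1 MHz.
20.6 MHz mod fs = 7.55 MHz.
7.55 MHz > fs/2 = 6.525 MHz, folds to fs − 7.55 MHz = 5.5 MHz.
44.45 MHz mod fs = 5.3 MHz.
5.3 MHz ≤ fs/2 = 6.525 MHz, appears at 5.3 MHz.
Distinct values: {3.1 MHz, 5.3 MHz, 5.5 MHz}.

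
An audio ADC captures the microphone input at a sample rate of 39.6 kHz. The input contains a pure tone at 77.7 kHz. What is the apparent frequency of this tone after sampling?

1.5 kHz

77.7 kHz mod fs = 38.1 kHz.
38.1 kHz > fs/2 = 19.8 kHz, folds to fs − 38.1 kHz = 1.5 kHz.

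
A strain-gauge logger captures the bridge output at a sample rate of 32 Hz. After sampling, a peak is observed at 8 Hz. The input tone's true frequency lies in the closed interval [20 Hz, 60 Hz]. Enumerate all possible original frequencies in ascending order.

24 Hz, 40 Hz, 56 Hz

Frequencies that alias to 8 Hz are k·fs ± 8 Hz for integer k ≥ 0.
k=0: 8 Hz.
k=1: 24 Hz, 40 Hz.
k=2: 56 Hz, 72 Hz.
k=3: 88 Hz, 104 Hz.
Within [20 Hz, 60 Hz]: 24 Hz, 40 Hz, 56 Hz.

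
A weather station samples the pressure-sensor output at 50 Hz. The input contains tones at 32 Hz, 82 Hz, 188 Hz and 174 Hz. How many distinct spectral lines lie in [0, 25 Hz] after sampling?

fs/2 = 25 Hz.
32 Hz > fs/2 = 25 Hz, folds to fs − 32 Hz = 18 Hz.
82 Hz mod fs = 32 Hz.
32 Hz > fs/2 = 25 Hz, folds to fs − 32 Hz = 18 Hz.
188 Hz mod fs = 38 Hz.
38 Hz > fs/2 = 25 Hz, folds to fs − 38 Hz = 12 Hz.
174 Hz mod fs = 24 Hz.
24 Hz ≤ fs/2 = 25 Hz, appears at 24 Hz.
Distinct values: {12 Hz, 18 Hz, 24 Hz} → 3.

3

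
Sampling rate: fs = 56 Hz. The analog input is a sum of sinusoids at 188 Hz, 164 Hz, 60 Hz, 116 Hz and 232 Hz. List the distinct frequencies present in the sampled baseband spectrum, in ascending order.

fs/2 = 28 Hz.
188 Hz mod fs = 20 Hz.
20 Hz ≤ fs/2 = 28 Hz, appears at 20 Hz.
164 Hz mod fs = 52 Hz.
52 Hz > fs/2 = 28 Hz, folds to fs − 52 Hz = 4 Hz.
60 Hz mod fs = 4 Hz.
4 Hz ≤ fs/2 = 28 Hz, appears at 4 Hz.
116 Hz mod fs = 4 Hz.
4 Hz ≤ fs/2 = 28 Hz, appears at 4 Hz.
232 Hz mod fs = 8 Hz.
8 Hz ≤ fs/2 = 28 Hz, appears at 8 Hz.
Distinct values: {4 Hz, 8 Hz, 20 Hz}.

4 Hz, 8 Hz, 20 Hz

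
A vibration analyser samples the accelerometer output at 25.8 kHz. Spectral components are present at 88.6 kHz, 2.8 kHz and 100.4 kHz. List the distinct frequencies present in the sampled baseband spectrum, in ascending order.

fs/2 = 12.9 kHz.
88.6 kHz mod fs = 11.2 kHz.
11.2 kHz ≤ fs/2 = 12.9 kHz, appears at 11.2 kHz.
2.8 kHz ≤ fs/2 = 12.9 kHz, passes unchanged.
100.4 kHz mod fs = 23 kHz.
23 kHz > fs/2 = 12.9 kHz, folds to fs − 23 kHz = 2.8 kHz.
Distinct values: {2.8 kHz, 11.2 kHz}.

2.8 kHz, 11.2 kHz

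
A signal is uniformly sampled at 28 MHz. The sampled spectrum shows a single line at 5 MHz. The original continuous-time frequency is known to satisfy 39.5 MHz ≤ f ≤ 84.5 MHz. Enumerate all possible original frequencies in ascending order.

Frequencies that alias to 5 MHz are k·fs ± 5 MHz for integer k ≥ 0.
k=0: 5 MHz.
k=1: 23 MHz, 33 MHz.
k=2: 51 MHz, 61 MHz.
k=3: 79 MHz, 89 MHz.
k=4: 107 MHz, 117 MHz.
Within [39.5 MHz, 84.5 MHz]: 51 MHz, 61 MHz, 79 MHz.

51 MHz, 61 MHz, 79 MHz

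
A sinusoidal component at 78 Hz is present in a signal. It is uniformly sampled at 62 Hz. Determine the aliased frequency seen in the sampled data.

16 Hz

78 Hz mod fs = 16 Hz.
16 Hz ≤ fs/2 = 31 Hz, appears at 16 Hz.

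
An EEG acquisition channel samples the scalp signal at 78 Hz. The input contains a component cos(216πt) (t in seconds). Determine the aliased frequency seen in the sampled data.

ω = 216π rad/s → f = ω/(2π) = 108 Hz.
108 Hz mod fs = 30 Hz.
30 Hz ≤ fs/2 = 39 Hz, appears at 30 Hz.

30 Hz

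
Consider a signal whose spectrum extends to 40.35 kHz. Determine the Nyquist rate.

Nyquist rate = 2 × 40.35 kHz = 80.7 kHz.

80.7 kHz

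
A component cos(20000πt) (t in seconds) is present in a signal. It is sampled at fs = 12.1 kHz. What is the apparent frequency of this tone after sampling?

ω = 20000π rad/s → f = ω/(2π) = 10000 Hz = 10 kHz.
10 kHz > fs/2 = 6.05 kHz, folds to fs − 10 kHz = 2.1 kHz.

2.1 kHz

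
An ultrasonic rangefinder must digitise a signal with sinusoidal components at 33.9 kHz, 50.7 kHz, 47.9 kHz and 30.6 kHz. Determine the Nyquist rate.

Highest-frequency component: 50.7 kHz.
Nyquist rate = 2 × 50.7 kHz = 101.4 kHz.

101.4 kHz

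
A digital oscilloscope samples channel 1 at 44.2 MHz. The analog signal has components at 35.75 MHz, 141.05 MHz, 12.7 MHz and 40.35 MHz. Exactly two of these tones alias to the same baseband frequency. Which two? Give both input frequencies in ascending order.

35.75 MHz, 141.05 MHz

fs/2 = 22.1 MHz.
35.75 MHz > fs/2 = 22.1 MHz, folds to fs − 35.75 MHz = 8.45 MHz.
141.05 MHz mod fs = 8.45 MHz.
8.45 MHz ≤ fs/2 = 22.1 MHz, appears at 8.45 MHz.
12.7 MHz ≤ fs/2 = 22.1 MHz, passes unchanged.
40.35 MHz > fs/2 = 22.1 MHz, folds to fs − 40.35 MHz = 3.85 MHz.
35.75 MHz and 141.05 MHz both map to 8.45 MHz.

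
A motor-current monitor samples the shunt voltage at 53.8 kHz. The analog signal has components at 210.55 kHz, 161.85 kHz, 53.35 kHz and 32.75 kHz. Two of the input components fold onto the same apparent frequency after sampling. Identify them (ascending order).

fs/2 = 26.9 kHz.
210.55 kHz mod fs = 49.15 kHz.
49.15 kHz > fs/2 = 26.9 kHz, folds to fs − 49.15 kHz = 4.65 kHz.
161.85 kHz mod fs = 0.45 kHz.
0.45 kHz ≤ fs/2 = 26.9 kHz, appears at 0.45 kHz.
53.35 kHz > fs/2 = 26.9 kHz, folds to fs − 53.35 kHz = 0.45 kHz.
32.75 kHz > fs/2 = 26.9 kHz, folds to fs − 32.75 kHz = 21.05 kHz.
53.35 kHz and 161.85 kHz both map to 0.45 kHz.

53.35 kHz, 161.85 kHz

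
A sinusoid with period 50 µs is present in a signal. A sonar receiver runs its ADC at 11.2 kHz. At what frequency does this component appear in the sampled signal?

2.4 kHz

T = 50 µs → f = 1/T = 20 kHz.
20 kHz mod fs = 8.8 kHz.
8.8 kHz > fs/2 = 5.6 kHz, folds to fs − 8.8 kHz = 2.4 kHz.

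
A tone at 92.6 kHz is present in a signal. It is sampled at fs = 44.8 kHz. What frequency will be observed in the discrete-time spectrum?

3 kHz

92.6 kHz mod fs = 3 kHz.
3 kHz ≤ fs/2 = 22.4 kHz, appears at 3 kHz.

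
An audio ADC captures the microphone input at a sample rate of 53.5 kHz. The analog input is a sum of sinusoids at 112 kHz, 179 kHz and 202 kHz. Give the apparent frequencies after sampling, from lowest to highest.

fs/2 = 26.75 kHz.
112 kHz mod fs = 5 kHz.
5 kHz ≤ fs/2 = 26.75 kHz, appears at 5 kHz.
179 kHz mod fs = 18.5 kHz.
18.5 kHz ≤ fs/2 = 26.75 kHz, appears at 18.5 kHz.
202 kHz mod fs = 41.5 kHz.
41.5 kHz > fs/2 = 26.75 kHz, folds to fs − 41.5 kHz = 12 kHz.
Distinct values: {5 kHz, 12 kHz, 18.5 kHz}.

5 kHz, 12 kHz, 18.5 kHz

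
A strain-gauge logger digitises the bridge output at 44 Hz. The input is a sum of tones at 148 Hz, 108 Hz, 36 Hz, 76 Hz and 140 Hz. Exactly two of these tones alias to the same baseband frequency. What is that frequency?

8 Hz

fs/2 = 22 Hz.
148 Hz mod fs = 16 Hz.
16 Hz ≤ fs/2 = 22 Hz, appears at 16 Hz.
108 Hz mod fs = 20 Hz.
20 Hz ≤ fs/2 = 22 Hz, appears at 20 Hz.
36 Hz > fs/2 = 22 Hz, folds to fs − 36 Hz = 8 Hz.
76 Hz mod fs = 32 Hz.
32 Hz > fs/2 = 22 Hz, folds to fs − 32 Hz = 12 Hz.
140 Hz mod fs = 8 Hz.
8 Hz ≤ fs/2 = 22 Hz, appears at 8 Hz.
36 Hz and 140 Hz both map to 8 Hz.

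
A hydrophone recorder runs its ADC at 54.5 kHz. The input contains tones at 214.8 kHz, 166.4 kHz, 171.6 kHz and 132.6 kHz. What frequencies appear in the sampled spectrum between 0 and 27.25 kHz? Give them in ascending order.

fs/2 = 27.25 kHz.
214.8 kHz mod fs = 51.3 kHz.
51.3 kHz > fs/2 = 27.25 kHz, folds to fs − 51.3 kHz = 3.2 kHz.
166.4 kHz mod fs = 2.9 kHz.
2.9 kHz ≤ fs/2 = 27.25 kHz, appears at 2.9 kHz.
171.6 kHz mod fs = 8.1 kHz.
8.1 kHz ≤ fs/2 = 27.25 kHz, appears at 8.1 kHz.
132.6 kHz mod fs = 23.6 kHz.
23.6 kHz ≤ fs/2 = 27.25 kHz, appears at 23.6 kHz.
Distinct values: {2.9 kHz, 3.2 kHz, 8.1 kHz, 23.6 kHz}.

2.9 kHz, 3.2 kHz, 8.1 kHz, 23.6 kHz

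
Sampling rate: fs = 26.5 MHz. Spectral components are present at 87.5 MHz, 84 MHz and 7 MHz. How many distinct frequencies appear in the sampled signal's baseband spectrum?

3

fs/2 = 13.25 MHz.
87.5 MHz mod fs = 8 MHz.
8 MHz ≤ fs/2 = 13.25 MHz, appears at 8 MHz.
84 MHz mod fs = 4.5 MHz.
4.5 MHz ≤ fs/2 = 13.25 MHz, appears at 4.5 MHz.
7 MHz ≤ fs/2 = 13.25 MHz, passes unchanged.
Distinct values: {4.5 MHz, 7 MHz, 8 MHz} → 3.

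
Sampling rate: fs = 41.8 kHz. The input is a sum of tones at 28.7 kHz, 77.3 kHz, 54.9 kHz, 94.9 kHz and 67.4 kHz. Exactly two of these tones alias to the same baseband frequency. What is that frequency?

fs/2 = 20.9 kHz.
28.7 kHz > fs/2 = 20.9 kHz, folds to fs − 28.7 kHz = 13.1 kHz.
77.3 kHz mod fs = 35.5 kHz.
35.5 kHz > fs/2 = 20.9 kHz, folds to fs − 35.5 kHz = 6.3 kHz.
54.9 kHz mod fs = 13.1 kHz.
13.1 kHz ≤ fs/2 = 20.9 kHz, appears at 13.1 kHz.
94.9 kHz mod fs = 11.3 kHz.
11.3 kHz ≤ fs/2 = 20.9 kHz, appears at 11.3 kHz.
67.4 kHz mod fs = 25.6 kHz.
25.6 kHz > fs/2 = 20.9 kHz, folds to fs − 25.6 kHz = 16.2 kHz.
28.7 kHz and 54.9 kHz both map to 13.1 kHz.

13.1 kHz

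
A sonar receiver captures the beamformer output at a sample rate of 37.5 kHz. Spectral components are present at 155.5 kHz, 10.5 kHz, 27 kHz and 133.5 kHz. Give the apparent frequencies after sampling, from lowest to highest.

5.5 kHz, 10.5 kHz, 16.5 kHz

fs/2 = 18.75 kHz.
155.5 kHz mod fs = 5.5 kHz.
5.5 kHz ≤ fs/2 = 18.75 kHz, appears at 5.5 kHz.
10.5 kHz ≤ fs/2 = 18.75 kHz, passes unchanged.
27 kHz > fs/2 = 18.75 kHz, folds to fs − 27 kHz = 10.5 kHz.
133.5 kHz mod fs = 21 kHz.
21 kHz > fs/2 = 18.75 kHz, folds to fs − 21 kHz = 16.5 kHz.
Distinct values: {5.5 kHz, 10.5 kHz, 16.5 kHz}.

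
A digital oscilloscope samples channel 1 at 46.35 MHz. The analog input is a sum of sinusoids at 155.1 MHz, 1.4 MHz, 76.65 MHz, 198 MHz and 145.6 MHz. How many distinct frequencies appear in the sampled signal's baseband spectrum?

fs/2 = 23.175 MHz.
155.1 MHz mod fs = 16.05 MHz.
16.05 MHz ≤ fs/2 = 23.175 MHz, appears at 16.05 MHz.
1.4 MHz ≤ fs/2 = 23.175 MHz, passes unchanged.
76.65 MHz mod fs = 30.3 MHz.
30.3 MHz > fs/2 = 23.175 MHz, folds to fs − 30.3 MHz = 16.05 MHz.
198 MHz mod fs = 12.6 MHz.
12.6 MHz ≤ fs/2 = 23.175 MHz, appears at 12.6 MHz.
145.6 MHz mod fs = 6.55 MHz.
6.55 MHz ≤ fs/2 = 23.175 MHz, appears at 6.55 MHz.
Distinct values: {1.4 MHz, 6.55 MHz, 12.6 MHz, 16.05 MHz} → 4.

4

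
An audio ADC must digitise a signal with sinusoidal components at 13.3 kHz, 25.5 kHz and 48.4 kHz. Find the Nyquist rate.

96.8 kHz

Highest-frequency component: 48.4 kHz.
Nyquist rate = 2 × 48.4 kHz = 96.8 kHz.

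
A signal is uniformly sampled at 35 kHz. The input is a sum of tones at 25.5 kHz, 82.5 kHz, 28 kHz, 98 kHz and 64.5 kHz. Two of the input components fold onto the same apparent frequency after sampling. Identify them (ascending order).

28 kHz, 98 kHz

fs/2 = 17.5 kHz.
25.5 kHz > fs/2 = 17.5 kHz, folds to fs − 25.5 kHz = 9.5 kHz.
82.5 kHz mod fs = 12.5 kHz.
12.5 kHz ≤ fs/2 = 17.5 kHz, appears at 12.5 kHz.
28 kHz > fs/2 = 17.5 kHz, folds to fs − 28 kHz = 7 kHz.
98 kHz mod fs = 28 kHz.
28 kHz > fs/2 = 17.5 kHz, folds to fs − 28 kHz = 7 kHz.
64.5 kHz mod fs = 29.5 kHz.
29.5 kHz > fs/2 = 17.5 kHz, folds to fs − 29.5 kHz = 5.5 kHz.
28 kHz and 98 kHz both map to 7 kHz.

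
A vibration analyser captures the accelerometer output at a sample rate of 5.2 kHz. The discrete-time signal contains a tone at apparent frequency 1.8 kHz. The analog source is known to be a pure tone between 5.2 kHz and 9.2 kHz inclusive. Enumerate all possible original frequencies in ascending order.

Frequencies that alias to 1.8 kHz are k·fs ± 1.8 kHz for integer k ≥ 0.
k=0: 1.8 kHz.
k=1: 3.4 kHz, 7 kHz.
k=2: 8.6 kHz, 12.2 kHz.
k=3: 13.8 kHz, 17.4 kHz.
Within [5.2 kHz, 9.2 kHz]: 7 kHz, 8.6 kHz.

7 kHz, 8.6 kHz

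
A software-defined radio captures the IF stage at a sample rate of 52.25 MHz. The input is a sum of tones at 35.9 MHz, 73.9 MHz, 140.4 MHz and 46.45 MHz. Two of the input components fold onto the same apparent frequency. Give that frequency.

16.35 MHz

fs/2 = 26.125 MHz.
35.9 MHz > fs/2 = 26.125 MHz, folds to fs − 35.9 MHz = 16.35 MHz.
73.9 MHz mod fs = 21.65 MHz.
21.65 MHz ≤ fs/2 = 26.125 MHz, appears at 21.65 MHz.
140.4 MHz mod fs = 35.9 MHz.
35.9 MHz > fs/2 = 26.125 MHz, folds to fs − 35.9 MHz = 16.35 MHz.
46.45 MHz > fs/2 = 26.125 MHz, folds to fs − 46.45 MHz = 5.8 MHz.
35.9 MHz and 140.4 MHz both map to 16.35 MHz.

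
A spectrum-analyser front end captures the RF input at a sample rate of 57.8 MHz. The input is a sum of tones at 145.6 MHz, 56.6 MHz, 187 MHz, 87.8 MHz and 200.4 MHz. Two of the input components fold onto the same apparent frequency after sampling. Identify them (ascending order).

fs/2 = 28.9 MHz.
145.6 MHz mod fs = 30 MHz.
30 MHz > fs/2 = 28.9 MHz, folds to fs − 30 MHz = 27.8 MHz.
56.6 MHz > fs/2 = 28.9 MHz, folds to fs − 56.6 MHz = 1.2 MHz.
187 MHz mod fs = 13.6 MHz.
13.6 MHz ≤ fs/2 = 28.9 MHz, appears at 13.6 MHz.
87.8 MHz mod fs = 30 MHz.
30 MHz > fs/2 = 28.9 MHz, folds to fs − 30 MHz = 27.8 MHz.
200.4 MHz mod fs = 27 MHz.
27 MHz ≤ fs/2 = 28.9 MHz, appears at 27 MHz.
87.8 MHz and 145.6 MHz both map to 27.8 MHz.

87.8 MHz, 145.6 MHz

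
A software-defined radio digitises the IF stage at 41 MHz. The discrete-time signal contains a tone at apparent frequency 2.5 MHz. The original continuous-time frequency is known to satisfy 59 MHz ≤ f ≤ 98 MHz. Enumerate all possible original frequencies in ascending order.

79.5 MHz, 84.5 MHz

Frequencies that alias to 2.5 MHz are k·fs ± 2.5 MHz for integer k ≥ 0.
k=0: 2.5 MHz.
k=1: 38.5 MHz, 43.5 MHz.
k=2: 79.5 MHz, 84.5 MHz.
k=3: 120.5 MHz, 125.5 MHz.
Within [59 MHz, 98 MHz]: 79.5 MHz, 84.5 MHz.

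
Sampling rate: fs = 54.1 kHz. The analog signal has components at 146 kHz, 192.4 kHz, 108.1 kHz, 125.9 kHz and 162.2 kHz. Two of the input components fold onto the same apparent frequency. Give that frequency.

0.1 kHz

fs/2 = 27.05 kHz.
146 kHz mod fs = 37.8 kHz.
37.8 kHz > fs/2 = 27.05 kHz, folds to fs − 37.8 kHz = 16.3 kHz.
192.4 kHz mod fs = 30.1 kHz.
30.1 kHz > fs/2 = 27.05 kHz, folds to fs − 30.1 kHz = 24 kHz.
108.1 kHz mod fs = 54 kHz.
54 kHz > fs/2 = 27.05 kHz, folds to fs − 54 kHz = 0.1 kHz.
125.9 kHz mod fs = 17.7 kHz.
17.7 kHz ≤ fs/2 = 27.05 kHz, appears at 17.7 kHz.
162.2 kHz mod fs = 54 kHz.
54 kHz > fs/2 = 27.05 kHz, folds to fs − 54 kHz = 0.1 kHz.
108.1 kHz and 162.2 kHz both map to 0.1 kHz.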